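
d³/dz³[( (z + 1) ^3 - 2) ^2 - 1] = 120*z^3 + 360*z^2 + 360*z + 96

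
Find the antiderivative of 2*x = x^2 + C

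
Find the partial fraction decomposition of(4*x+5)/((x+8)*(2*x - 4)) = 27/(20*(x + 8)) + 13/(20*(x - 2))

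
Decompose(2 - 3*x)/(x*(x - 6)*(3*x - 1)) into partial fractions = -9/(17*(3*x - 1)) - 8/(51*(x - 6)) + 1/(3*x)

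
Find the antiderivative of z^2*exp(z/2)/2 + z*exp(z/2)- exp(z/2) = ((z - 1)^2 + 1)*exp(z/2) + C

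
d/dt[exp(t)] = exp(t)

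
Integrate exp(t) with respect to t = exp(t) + C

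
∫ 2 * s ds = s^2 + C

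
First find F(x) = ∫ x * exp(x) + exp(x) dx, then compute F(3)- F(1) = -E + 3*exp(3)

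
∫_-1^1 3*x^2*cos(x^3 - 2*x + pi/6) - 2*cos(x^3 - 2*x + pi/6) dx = -sqrt(3)*sin(1)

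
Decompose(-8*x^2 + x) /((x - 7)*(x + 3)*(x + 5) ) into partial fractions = -205/(24*(x + 5)) + 15/(4*(x + 3)) - 77/(24*(x - 7))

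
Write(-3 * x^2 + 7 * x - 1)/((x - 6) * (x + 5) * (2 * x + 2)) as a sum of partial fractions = -111/(88*(x + 5)) + 11/(56*(x + 1)) - 67/(154*(x - 6))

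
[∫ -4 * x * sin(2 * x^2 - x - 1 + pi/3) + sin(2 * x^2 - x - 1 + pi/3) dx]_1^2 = -1/2 + cos(pi/3 + 5)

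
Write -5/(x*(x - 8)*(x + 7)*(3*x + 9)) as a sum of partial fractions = 1/(252*(x + 7)) - 5/(396*(x + 3)) - 1/(792*(x - 8)) + 5/(504*x)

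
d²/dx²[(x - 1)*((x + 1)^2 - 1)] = 6*x + 2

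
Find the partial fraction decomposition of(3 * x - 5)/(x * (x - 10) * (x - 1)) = 2/(9*(x - 1)) + 5/(18*(x - 10)) - 1/(2*x)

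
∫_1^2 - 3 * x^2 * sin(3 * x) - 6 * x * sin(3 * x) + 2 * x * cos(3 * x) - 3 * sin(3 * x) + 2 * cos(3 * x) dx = -4*cos(3) + 9*cos(6)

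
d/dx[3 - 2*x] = -2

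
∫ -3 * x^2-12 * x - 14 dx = -x^3 - 6*x^2 - 14*x + C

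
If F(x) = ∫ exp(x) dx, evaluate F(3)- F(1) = -E + exp(3)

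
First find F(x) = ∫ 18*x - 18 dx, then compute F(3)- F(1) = 36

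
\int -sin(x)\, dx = cos(x) + C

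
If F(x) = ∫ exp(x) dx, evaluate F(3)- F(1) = -E + exp(3)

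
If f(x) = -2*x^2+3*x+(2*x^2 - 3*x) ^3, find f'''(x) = 960*x^3 - 2160*x^2 + 1296*x - 162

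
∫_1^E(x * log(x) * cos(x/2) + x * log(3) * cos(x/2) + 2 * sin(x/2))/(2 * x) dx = -log(3)*sin(1/2) + log(3*E)*sin(E/2)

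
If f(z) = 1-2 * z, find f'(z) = -2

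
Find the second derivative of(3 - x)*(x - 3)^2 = 18 - 6*x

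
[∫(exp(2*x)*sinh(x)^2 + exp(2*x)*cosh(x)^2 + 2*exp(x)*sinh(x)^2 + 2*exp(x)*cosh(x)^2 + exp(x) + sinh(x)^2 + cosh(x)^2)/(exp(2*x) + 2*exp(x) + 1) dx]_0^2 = -1/2 + exp(2)/(1 + exp(2)) + sinh(4)/2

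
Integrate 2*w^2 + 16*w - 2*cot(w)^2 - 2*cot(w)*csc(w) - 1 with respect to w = 2*w^3/3 + 8*w^2 + w + 2*cot(w) + 2*csc(w) + C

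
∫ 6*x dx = 3*x^2 + C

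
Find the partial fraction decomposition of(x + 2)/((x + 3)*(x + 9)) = 7/(6*(x + 9)) - 1/(6*(x + 3))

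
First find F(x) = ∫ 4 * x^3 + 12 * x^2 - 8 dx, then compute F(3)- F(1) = 168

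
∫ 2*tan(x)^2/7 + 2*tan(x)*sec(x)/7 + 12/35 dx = 2*x/35 + 2*tan(x)/7 + 2*sec(x)/7 + C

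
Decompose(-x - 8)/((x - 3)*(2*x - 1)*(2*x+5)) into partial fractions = -1/(6*(2*x + 5)) + 17/(30*(2*x - 1)) - 1/(5*(x - 3))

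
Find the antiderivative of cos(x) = sin(x) + C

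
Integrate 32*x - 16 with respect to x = 16*x^2 - 16*x + C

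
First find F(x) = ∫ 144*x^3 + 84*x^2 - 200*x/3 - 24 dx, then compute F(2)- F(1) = 612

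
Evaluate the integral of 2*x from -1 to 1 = 0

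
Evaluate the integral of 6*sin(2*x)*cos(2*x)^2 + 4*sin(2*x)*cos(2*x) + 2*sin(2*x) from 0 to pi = 0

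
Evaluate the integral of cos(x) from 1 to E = -sin(1) + sin(E)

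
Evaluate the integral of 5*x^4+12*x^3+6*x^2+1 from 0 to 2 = 98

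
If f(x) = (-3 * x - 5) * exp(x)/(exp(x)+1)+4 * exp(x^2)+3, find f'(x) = (-3*x*exp(x) + 8*x*exp(x^2) + 16*x*exp(x^2 + x) + 8*x*exp(x^2 + 2*x) - 3*exp(2*x) - 8*exp(x))/(exp(2*x) + 2*exp(x) + 1)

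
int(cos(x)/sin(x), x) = log(-sin(x)) + C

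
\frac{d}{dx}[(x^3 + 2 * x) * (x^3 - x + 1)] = 6*x^5 + 4*x^3 + 3*x^2 - 4*x + 2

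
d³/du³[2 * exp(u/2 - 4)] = exp(u/2 - 4)/4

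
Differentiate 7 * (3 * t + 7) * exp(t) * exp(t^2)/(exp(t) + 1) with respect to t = (42*t^2*exp(t^2 + t) + 42*t^2*exp(t^2 + 2*t) + 119*t*exp(t^2 + t) + 98*t*exp(t^2 + 2*t) + 70*exp(t^2 + t) + 21*exp(t^2 + 2*t))/(exp(2*t) + 2*exp(t) + 1)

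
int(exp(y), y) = exp(y) + C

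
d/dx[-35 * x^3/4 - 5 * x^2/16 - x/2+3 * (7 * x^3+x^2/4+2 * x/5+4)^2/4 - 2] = 441*x^5/2 + 105*x^4/8 + 1359*x^3/80 + 501*x^2/5 + 523*x/200 + 19/10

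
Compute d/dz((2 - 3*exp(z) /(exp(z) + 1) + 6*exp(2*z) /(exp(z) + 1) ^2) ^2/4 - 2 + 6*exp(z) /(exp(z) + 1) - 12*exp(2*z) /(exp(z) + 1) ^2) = (9*exp(4*z) - 66*exp(3*z) + 3*exp(2*z) + 6*exp(z))/(2*exp(5*z) + 10*exp(4*z) + 20*exp(3*z) + 20*exp(2*z) + 10*exp(z) + 2)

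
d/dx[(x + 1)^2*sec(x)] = (x^2*sin(x)/cos(x) + 2*x*sin(x)/cos(x) + 2*x + sin(x)/cos(x) + 2)/cos(x)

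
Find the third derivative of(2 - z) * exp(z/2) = -z*exp(z/2)/8 - exp(z/2)/2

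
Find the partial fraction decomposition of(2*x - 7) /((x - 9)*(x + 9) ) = 25/(18*(x + 9)) + 11/(18*(x - 9))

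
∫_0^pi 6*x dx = 3*pi^2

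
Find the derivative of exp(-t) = -exp(-t)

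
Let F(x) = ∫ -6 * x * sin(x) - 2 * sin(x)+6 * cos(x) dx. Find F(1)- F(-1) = 12*cos(1)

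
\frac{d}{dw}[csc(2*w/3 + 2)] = -2*cot(2*w/3 + 2)*csc(2*w/3 + 2)/3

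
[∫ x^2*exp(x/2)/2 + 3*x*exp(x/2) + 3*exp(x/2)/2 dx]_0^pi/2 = 1 + (-2 + (1 + pi/2)^2)*exp(pi/4)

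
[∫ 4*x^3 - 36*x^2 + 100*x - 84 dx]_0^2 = -48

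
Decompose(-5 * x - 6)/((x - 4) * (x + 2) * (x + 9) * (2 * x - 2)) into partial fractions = -3/(140*(x + 9)) + 1/(63*(x + 2)) + 11/(180*(x - 1)) - 1/(18*(x - 4))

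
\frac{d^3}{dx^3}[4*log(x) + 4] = 8/x^3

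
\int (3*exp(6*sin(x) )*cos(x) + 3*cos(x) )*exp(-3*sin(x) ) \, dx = 2*sinh(3*sin(x)) + C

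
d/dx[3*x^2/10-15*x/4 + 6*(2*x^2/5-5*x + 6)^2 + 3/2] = 96*x^3/25 - 72*x^2 + 1791*x/5 - 1455/4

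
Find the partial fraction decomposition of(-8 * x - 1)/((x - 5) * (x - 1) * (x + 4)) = 31/(45*(x + 4)) + 9/(20*(x - 1)) - 41/(36*(x - 5))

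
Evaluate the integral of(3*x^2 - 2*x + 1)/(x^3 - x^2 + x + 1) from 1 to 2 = -log(6) + log(21)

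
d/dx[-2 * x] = -2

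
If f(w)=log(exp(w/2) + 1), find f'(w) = exp(w/2)/(2*exp(w/2) + 2)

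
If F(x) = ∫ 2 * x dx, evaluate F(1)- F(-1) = 0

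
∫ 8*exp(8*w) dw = exp(8*w) + C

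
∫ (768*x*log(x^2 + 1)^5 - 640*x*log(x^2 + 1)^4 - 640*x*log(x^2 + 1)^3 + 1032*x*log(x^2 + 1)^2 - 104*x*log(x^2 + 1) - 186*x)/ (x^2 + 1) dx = (64*log(x^2 + 1)^5 - 64*log(x^2 + 1)^4 - 80*log(x^2 + 1)^3 + 172*log(x^2 + 1)^2 - 26*log(x^2 + 1) - 93)*log(x^2 + 1) + C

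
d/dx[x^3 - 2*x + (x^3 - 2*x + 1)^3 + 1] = 9*x^8 - 42*x^6 + 18*x^5 + 60*x^4 - 48*x^3 - 12*x^2 + 24*x - 8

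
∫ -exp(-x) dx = exp(-x) + C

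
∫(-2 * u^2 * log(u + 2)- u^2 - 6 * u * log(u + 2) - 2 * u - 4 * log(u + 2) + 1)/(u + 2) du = (-u^2 - 2*u + 1)*log(u + 2) + C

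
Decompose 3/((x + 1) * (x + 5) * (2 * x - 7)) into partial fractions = 4/(51*(2*x - 7)) + 3/(68*(x + 5)) - 1/(12*(x + 1))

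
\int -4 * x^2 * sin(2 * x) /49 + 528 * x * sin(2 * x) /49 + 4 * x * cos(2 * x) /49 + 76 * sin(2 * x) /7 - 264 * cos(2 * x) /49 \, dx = 2*(x - 133)*(x + 1)*cos(2*x)/49 + C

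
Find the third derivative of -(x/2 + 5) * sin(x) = x*cos(x)/2 + 3*sin(x)/2 + 5*cos(x)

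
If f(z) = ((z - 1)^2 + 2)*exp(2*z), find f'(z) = 2*z^2*exp(2*z) - 2*z*exp(2*z) + 4*exp(2*z)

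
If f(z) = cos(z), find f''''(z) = cos(z)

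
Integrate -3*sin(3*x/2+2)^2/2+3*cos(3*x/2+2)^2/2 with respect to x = sin(3*x + 4)/2 + C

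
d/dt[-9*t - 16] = -9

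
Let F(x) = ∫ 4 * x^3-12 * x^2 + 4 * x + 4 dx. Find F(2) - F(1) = -3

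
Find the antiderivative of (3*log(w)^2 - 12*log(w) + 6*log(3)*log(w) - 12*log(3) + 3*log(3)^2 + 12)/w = (log(3*w) - 2)^3 + C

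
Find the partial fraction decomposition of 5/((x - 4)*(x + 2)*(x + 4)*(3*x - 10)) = -135/(704*(3*x - 10)) - 5/(352*(x + 4)) + 5/(192*(x + 2)) + 5/(96*(x - 4))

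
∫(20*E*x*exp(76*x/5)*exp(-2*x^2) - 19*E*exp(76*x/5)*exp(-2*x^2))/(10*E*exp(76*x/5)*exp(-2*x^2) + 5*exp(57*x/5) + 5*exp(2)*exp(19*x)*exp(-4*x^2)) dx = 1/(exp(-2*x^2 + 19*x/5 + 1) + 1) + C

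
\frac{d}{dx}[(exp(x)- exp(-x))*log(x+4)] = (x*exp(2*x)*log(x + 4) + x*log(x + 4) + 4*exp(2*x)*log(x + 4) + exp(2*x) + 4*log(x + 4) - 1)/(x*exp(x) + 4*exp(x))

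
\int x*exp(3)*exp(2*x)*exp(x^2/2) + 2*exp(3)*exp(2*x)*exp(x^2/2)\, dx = exp((x + 2)^2/2 + 1) + C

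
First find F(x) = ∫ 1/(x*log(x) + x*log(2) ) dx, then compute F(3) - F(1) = -log(log(2)) + log(log(6))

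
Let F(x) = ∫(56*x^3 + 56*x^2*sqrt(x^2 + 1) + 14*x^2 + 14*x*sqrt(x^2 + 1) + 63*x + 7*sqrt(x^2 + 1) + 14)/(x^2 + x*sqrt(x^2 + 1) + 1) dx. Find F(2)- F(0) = 7*log(2 + sqrt(5)) + 140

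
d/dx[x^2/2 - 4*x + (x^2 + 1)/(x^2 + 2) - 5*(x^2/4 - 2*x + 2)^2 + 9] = (-5*x^7 + 60*x^6 - 216*x^5 + 384*x^4 - 804*x^3 + 816*x^2 - 776*x + 576)/(4*x^4 + 16*x^2 + 16)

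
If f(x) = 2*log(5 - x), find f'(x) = 2/(x - 5)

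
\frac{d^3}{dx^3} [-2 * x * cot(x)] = 12*x*cot(x)^4 + 16*x*cot(x)^2 + 4*x - 12*cot(x)^3 - 12*cot(x)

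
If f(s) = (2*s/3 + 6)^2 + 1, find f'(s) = 8*s/9 + 8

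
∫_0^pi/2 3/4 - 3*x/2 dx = -3*pi^2/16 + 3*pi/8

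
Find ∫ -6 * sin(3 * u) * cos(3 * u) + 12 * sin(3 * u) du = (cos(3*u) - 2)^2 + C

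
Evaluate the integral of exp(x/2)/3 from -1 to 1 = -2*exp(-1/2)/3 + 2*exp(1/2)/3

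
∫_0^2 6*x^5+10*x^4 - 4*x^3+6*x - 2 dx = 120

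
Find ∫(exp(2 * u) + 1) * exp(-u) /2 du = sinh(u) + C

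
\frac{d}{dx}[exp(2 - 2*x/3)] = -2*exp(2 - 2*x/3)/3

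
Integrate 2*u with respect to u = u^2 + C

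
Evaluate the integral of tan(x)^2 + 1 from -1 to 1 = 2*tan(1)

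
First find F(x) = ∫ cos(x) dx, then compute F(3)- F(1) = -sin(1) + sin(3)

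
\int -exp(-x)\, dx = exp(-x) + C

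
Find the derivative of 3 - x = -1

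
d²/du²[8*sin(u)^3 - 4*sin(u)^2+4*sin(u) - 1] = -10*sin(u) + 18*sin(3*u) - 8*cos(2*u)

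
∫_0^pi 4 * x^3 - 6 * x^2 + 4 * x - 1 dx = -pi + pi^2 + (-pi + pi^2)^2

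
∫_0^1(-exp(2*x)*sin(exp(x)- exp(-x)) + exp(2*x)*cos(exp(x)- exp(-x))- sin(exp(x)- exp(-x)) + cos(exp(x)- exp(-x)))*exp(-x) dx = -1 + cos(E - exp(-1)) + sin(E - exp(-1))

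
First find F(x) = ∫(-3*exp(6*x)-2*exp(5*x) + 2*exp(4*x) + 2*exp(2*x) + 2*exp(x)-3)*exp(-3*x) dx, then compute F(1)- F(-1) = (-E + exp(-1))^3 - (E - exp(-1))^3 - (E - exp(-1))^2 - 2*E + 2*exp(-1) + (-E + exp(-1))^2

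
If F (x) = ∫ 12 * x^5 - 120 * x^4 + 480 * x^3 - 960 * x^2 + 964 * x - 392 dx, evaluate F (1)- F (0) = -132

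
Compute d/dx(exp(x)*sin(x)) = sqrt(2)*exp(x)*sin(x + pi/4)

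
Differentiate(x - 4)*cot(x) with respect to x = -x/sin(x)^2 + 1/tan(x) + 4/sin(x)^2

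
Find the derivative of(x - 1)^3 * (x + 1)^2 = 5*x^4 - 4*x^3 - 6*x^2 + 4*x + 1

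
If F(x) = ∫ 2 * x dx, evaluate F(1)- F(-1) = 0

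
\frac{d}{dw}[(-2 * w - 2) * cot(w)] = 2*w/sin(w)^2 - 2/tan(w) + 2/sin(w)^2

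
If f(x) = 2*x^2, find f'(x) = 4*x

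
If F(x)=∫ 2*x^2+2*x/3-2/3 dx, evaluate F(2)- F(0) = 16/3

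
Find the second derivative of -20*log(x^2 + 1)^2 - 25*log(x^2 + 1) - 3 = (80*x^2*log(x^2 + 1) - 110*x^2 - 80*log(x^2 + 1) - 50)/(x^4 + 2*x^2 + 1)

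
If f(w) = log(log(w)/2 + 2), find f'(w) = 1/(w*log(w) + 4*w)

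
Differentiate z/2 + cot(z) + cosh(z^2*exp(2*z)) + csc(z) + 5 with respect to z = 2*z^2*exp(2*z)*sinh(z^2*exp(2*z)) + 2*z*exp(2*z)*sinh(z^2*exp(2*z)) - cot(z)^2 - cot(z)*csc(z) - 1/2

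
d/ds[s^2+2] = 2*s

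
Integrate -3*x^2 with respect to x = -x^3 + C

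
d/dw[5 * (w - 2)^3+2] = 15*w^2 - 60*w + 60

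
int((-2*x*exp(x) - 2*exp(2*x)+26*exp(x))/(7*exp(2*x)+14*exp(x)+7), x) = 2*(14 - x)*exp(x)/(7*(exp(x) + 1)) + C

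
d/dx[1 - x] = -1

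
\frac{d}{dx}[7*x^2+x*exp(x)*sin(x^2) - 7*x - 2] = 2*x^2*exp(x)*cos(x^2) + x*exp(x)*sin(x^2) + 14*x + exp(x)*sin(x^2) - 7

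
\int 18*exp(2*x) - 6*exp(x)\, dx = (9*exp(x) - 6)*exp(x) + C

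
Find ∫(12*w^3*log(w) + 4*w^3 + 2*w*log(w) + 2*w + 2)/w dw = 2*(2*w^3 + w + 1)*log(w) + C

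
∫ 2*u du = u^2 + C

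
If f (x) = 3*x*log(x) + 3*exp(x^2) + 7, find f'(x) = 6*x*exp(x^2) + 3*log(x) + 3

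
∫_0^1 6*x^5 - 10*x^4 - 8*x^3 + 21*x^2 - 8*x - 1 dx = -1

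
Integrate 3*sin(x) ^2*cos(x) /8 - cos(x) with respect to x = sin(x)^3/8 - sin(x) + C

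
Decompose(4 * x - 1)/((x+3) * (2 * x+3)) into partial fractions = -14/(3*(2*x + 3)) + 13/(3*(x + 3))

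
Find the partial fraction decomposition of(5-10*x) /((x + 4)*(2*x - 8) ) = -45/(16*(x + 4)) - 35/(16*(x - 4))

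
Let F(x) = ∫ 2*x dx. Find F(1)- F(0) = 1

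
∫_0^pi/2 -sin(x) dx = -1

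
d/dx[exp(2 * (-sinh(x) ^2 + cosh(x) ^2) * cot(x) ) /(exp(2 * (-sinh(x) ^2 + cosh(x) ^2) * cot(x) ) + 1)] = -2*exp(2/tan(x))/((exp(2/tan(x)) + 1)^2*sin(x)^2)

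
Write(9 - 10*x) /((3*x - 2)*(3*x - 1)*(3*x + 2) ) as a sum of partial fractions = 47/(36*(3*x + 2)) - 17/(9*(3*x - 1)) + 7/(12*(3*x - 2))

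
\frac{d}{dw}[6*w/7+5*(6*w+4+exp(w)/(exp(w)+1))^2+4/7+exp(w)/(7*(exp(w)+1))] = (2520*w*exp(3*w) + 7980*w*exp(2*w) + 7980*w*exp(w) + 2520*w + 2106*exp(3*w) + 6249*exp(2*w) + 5759*exp(w) + 1686)/(7*exp(3*w) + 21*exp(2*w) + 21*exp(w) + 7)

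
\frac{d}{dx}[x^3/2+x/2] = 3*x^2/2 + 1/2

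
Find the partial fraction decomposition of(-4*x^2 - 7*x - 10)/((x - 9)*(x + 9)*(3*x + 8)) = 178/(665*(3*x + 8)) - 271/(342*(x + 9)) - 397/(630*(x - 9))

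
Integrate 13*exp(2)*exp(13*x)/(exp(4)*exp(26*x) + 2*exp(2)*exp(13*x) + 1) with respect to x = exp(13*x + 2)/(exp(13*x + 2) + 1) + C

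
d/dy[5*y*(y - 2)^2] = 15*y^2 - 40*y + 20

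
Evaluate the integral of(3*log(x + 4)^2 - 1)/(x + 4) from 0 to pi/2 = -log(4)^3 - log(pi/2 + 4) + log(4) + log(pi/2 + 4)^3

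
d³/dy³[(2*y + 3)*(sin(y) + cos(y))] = 2*y*sin(y) - 2*y*cos(y) - 3*sin(y) - 9*cos(y)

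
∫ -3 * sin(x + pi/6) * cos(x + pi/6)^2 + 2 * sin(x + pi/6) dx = (cos(x + pi/6)^2 - 2)*cos(x + pi/6) + C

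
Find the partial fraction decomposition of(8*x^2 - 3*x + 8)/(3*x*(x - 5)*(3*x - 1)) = -71/(42*(3*x - 1)) + 193/(210*(x - 5)) + 8/(15*x)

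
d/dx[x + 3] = 1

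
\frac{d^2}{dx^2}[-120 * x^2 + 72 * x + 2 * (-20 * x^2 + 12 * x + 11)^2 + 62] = 9600*x^2 - 5760*x - 1424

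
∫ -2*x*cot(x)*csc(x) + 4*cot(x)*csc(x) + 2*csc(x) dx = (2*x - 4)*csc(x) + C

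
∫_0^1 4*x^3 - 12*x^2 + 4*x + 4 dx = 3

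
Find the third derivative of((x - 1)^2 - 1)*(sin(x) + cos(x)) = x^2*sin(x) - x^2*cos(x) - 8*x*sin(x) - 4*x*cos(x) + 12*cos(x)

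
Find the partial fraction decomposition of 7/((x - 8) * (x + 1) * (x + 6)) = 1/(10*(x + 6)) - 7/(45*(x + 1)) + 1/(18*(x - 8))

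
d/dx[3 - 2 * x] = -2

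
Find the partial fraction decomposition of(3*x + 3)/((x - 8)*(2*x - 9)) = -33/(7*(2*x - 9)) + 27/(7*(x - 8))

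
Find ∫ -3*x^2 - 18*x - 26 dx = -x^3 - 9*x^2 - 26*x + C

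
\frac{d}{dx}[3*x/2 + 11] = 3/2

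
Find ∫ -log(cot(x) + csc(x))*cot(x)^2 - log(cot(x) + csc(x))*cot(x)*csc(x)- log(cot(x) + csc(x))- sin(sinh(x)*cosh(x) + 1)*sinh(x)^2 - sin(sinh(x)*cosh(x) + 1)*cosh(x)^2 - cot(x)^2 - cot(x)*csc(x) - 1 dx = (cot(x) + csc(x))*log(cot(x) + csc(x)) + cos(sinh(2*x)/2 + 1) + C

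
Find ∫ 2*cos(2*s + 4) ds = sin(2*s + 4) + C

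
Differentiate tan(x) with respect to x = cos(x)^(-2)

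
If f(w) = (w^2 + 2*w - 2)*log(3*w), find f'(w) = (2*w^2*log(w) + w^2 + 2*w^2*log(3) + 2*w*log(w) + 2*w + 2*w*log(3) - 2)/w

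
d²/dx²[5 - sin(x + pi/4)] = sin(x + pi/4)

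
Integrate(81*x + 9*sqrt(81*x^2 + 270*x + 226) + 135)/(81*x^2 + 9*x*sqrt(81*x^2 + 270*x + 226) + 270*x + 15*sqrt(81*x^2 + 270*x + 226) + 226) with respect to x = log(9*x + sqrt((9*x + 15)^2 + 1) + 15) + C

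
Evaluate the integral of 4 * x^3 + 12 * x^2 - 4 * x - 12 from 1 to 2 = 25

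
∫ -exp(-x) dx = exp(-x) + C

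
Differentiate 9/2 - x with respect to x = -1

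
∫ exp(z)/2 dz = exp(z)/2 + C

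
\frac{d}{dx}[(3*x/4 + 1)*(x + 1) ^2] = 9*x^2/4 + 5*x + 11/4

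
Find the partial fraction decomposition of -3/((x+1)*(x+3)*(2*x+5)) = 4/(2*x + 5) - 3/(2*(x + 3)) - 1/(2*(x + 1))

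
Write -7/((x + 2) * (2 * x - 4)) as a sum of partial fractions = 7/(8*(x + 2)) - 7/(8*(x - 2))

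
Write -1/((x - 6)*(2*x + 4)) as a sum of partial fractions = 1/(16*(x + 2)) - 1/(16*(x - 6))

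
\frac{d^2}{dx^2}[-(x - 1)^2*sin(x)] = x^2*sin(x) - 2*x*sin(x) - 4*x*cos(x) - sin(x) + 4*cos(x)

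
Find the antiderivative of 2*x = x^2 + C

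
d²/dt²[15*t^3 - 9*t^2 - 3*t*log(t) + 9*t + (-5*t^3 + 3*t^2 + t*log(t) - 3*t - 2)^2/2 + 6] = (375*t^5 - 300*t^4 - 60*t^3*log(t) + 199*t^3 + 18*t^2*log(t) + 111*t^2 + t*log(t)^2 - 3*t*log(t) - 29*t - 5)/t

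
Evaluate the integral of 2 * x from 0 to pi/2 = pi^2/4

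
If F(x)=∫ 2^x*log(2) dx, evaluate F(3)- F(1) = 6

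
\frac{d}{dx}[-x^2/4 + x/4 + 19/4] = 1/4 - x/2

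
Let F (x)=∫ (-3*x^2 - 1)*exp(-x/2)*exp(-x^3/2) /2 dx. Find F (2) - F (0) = -1 + exp(-5)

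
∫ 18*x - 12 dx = 9*x^2 - 12*x + C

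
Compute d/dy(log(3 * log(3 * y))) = 1/(y*log(y) + y*log(3))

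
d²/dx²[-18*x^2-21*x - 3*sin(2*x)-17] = 12*sin(2*x) - 36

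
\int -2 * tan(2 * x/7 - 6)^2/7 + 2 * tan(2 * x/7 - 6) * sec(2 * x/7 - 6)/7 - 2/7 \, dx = -tan(2*x/7 - 6) + sec(2*x/7 - 6) + C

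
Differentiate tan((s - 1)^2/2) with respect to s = s*tan(s^2/2 - s + 1/2)^2 + s - tan(s^2/2 - s + 1/2)^2 - 1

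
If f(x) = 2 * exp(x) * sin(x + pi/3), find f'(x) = 2*sqrt(2)*exp(x)*cos(x + pi/12)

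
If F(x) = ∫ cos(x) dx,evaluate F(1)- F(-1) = 2*sin(1)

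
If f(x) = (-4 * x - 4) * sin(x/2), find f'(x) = -2*x*cos(x/2) - 4*sin(x/2) - 2*cos(x/2)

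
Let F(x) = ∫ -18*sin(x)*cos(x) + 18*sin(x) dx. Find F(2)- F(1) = -9*(-1 + cos(1))^2 + 9*(-1 + cos(2))^2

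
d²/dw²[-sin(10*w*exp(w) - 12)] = 100*w^2*exp(2*w)*sin(10*w*exp(w) - 12) + 200*w*exp(2*w)*sin(10*w*exp(w) - 12) - 10*w*exp(w)*cos(10*w*exp(w) - 12) + 100*exp(2*w)*sin(10*w*exp(w) - 12) - 20*exp(w)*cos(10*w*exp(w) - 12)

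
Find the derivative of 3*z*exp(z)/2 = 3*z*exp(z)/2 + 3*exp(z)/2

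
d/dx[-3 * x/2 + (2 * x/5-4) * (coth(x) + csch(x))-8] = (-4*x*cosh(x) - 4*x - 15*sinh(x)^2 + 4*sinh(x) + 2*sinh(2*x) + 40*cosh(x) + 40)/(10*sinh(x)^2)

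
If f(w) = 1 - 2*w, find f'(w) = -2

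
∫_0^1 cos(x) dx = sin(1)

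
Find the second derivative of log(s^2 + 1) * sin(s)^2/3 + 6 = (2*s^4*log(s^2 + 1)*cos(2*s) + 4*s^3*sin(2*s) + 4*s^2*log(s^2 + 1)*cos(2*s) + s^2*cos(2*s) - s^2 + 4*s*sin(2*s) + 2*log(s^2 + 1)*cos(2*s) - cos(2*s) + 1)/(3*s^4 + 6*s^2 + 3)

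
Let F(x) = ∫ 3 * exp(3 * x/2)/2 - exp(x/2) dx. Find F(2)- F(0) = -2*E + 1 + exp(3)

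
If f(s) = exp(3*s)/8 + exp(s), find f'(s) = 3*exp(3*s)/8 + exp(s)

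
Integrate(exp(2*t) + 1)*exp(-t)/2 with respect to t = sinh(t) + C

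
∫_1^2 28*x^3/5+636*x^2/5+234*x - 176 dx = 2464/5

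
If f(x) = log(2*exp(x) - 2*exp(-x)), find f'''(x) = (8*exp(4*x) + 8*exp(2*x))/(exp(6*x) - 3*exp(4*x) + 3*exp(2*x) - 1)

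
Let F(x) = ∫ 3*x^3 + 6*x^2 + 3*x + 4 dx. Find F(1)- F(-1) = 12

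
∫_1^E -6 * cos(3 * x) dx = -2*sin(3*E) + 2*sin(3)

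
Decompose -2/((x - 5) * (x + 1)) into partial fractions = 1/(3*(x + 1)) - 1/(3*(x - 5))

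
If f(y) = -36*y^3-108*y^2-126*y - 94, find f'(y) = -108*y^2 - 216*y - 126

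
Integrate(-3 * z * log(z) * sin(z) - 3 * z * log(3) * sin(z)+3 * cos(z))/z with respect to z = 3*log(3*z)*cos(z) + C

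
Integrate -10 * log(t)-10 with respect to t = -10*t*log(t) + C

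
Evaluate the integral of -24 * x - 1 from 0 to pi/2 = (-1 + 2*pi)*(-3*pi/2 - 1) - 1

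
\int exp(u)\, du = exp(u) + C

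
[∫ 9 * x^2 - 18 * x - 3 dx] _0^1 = -9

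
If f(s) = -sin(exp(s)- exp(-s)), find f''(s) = (exp(4*s)*sin(exp(s) - exp(-s)) - exp(3*s)*cos(exp(s) - exp(-s)) + 2*exp(2*s)*sin(exp(s) - exp(-s)) + exp(s)*cos(exp(s) - exp(-s)) + sin(exp(s) - exp(-s)))*exp(-2*s)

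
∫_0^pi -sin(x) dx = -2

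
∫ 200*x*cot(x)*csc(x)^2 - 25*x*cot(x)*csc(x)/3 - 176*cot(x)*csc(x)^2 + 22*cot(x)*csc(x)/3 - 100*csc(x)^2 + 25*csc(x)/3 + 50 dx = (25*x - 22)*(-12*csc(x)^2 + csc(x) + 6)/3 + C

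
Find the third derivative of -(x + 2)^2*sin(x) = x^2*cos(x) + 6*x*sin(x) + 4*x*cos(x) + 12*sin(x) - 2*cos(x)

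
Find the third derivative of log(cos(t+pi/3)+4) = (14*sin(t + pi/3) - 2*cos(2*t + pi/6))/(cos(t + pi/3) + 4)^3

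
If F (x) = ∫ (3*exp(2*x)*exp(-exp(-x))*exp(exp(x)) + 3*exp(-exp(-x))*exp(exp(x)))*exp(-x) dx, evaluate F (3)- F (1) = -3*exp(E - exp(-1)) + 3*exp(-exp(-3) + exp(3))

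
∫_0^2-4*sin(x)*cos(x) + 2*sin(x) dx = 2*(-1 + cos(2))*cos(2)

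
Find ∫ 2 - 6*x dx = -3*x^2 + 2*x + C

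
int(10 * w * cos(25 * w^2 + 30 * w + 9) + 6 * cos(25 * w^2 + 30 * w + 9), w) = sin((5*w + 3)^2)/5 + C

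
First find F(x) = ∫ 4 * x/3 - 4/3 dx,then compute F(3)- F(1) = 8/3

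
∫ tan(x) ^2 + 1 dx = tan(x) + C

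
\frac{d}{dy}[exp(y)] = exp(y)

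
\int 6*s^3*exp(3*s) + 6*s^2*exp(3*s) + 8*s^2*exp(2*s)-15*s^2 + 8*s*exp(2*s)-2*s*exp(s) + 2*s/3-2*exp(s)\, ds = s*(6*s^2*exp(3*s) - 15*s^2 + 12*s*exp(2*s) + s - 6*exp(s))/3 + C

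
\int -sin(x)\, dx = cos(x) + C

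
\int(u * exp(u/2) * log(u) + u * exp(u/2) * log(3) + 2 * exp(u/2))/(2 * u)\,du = exp(u/2)*log(3*u) + C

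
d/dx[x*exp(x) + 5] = x*exp(x) + exp(x)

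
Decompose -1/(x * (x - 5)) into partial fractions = -1/(5*(x - 5)) + 1/(5*x)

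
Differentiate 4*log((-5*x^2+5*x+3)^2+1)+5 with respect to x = (80*x^3 - 120*x^2 - 8*x + 24)/(5*x^4 - 10*x^3 - x^2 + 6*x + 2)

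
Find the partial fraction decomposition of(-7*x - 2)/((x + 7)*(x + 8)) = -54/(x + 8) + 47/(x + 7)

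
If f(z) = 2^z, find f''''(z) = 2^z*log(2)^4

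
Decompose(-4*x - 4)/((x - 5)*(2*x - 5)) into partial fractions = 28/(5*(2*x - 5)) - 24/(5*(x - 5))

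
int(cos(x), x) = sin(x) + C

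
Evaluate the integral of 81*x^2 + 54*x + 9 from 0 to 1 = 63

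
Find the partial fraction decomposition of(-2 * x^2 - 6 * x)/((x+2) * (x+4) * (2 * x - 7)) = -182/(165*(2*x - 7)) - 4/(15*(x + 4)) - 2/(11*(x + 2))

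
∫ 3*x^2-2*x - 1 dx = x^3 - x^2 - x + C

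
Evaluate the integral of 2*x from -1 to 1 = 0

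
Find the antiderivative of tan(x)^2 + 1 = tan(x) + C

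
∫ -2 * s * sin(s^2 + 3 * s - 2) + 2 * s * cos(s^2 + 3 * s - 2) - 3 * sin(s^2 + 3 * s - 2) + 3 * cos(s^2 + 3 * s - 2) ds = sin(s^2 + 3*s - 2) + cos(s^2 + 3*s - 2) + C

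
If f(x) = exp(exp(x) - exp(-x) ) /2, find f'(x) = (exp(exp(x) - exp(-x)) + exp(2*x + exp(x) - exp(-x)))*exp(-x)/2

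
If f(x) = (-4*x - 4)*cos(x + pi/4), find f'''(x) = -4*x*sin(x + pi/4) - 4*sin(x + pi/4) + 12*cos(x + pi/4)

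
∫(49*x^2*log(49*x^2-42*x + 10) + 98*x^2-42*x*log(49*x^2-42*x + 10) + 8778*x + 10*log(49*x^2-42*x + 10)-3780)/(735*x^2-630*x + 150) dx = (x + 90)*log((7*x - 3)^2 + 1)/15 + C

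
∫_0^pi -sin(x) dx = -2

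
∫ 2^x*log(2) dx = 2^x + C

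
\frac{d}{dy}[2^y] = 2^y*log(2)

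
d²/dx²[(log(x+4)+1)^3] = (3 - 3*log(x + 4)^2)/(x^2 + 8*x + 16)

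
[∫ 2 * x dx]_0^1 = 1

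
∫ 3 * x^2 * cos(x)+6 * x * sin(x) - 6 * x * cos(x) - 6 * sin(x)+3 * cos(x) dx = 3*(x - 1)^2*sin(x) + C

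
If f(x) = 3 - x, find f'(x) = -1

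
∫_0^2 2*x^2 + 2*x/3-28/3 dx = -12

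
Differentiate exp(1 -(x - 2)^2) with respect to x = (4 - 2*x)*exp(-x^2 + 4*x - 3)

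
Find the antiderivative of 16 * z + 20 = 8*z^2 + 20*z + C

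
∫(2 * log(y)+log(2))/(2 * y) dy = log(y)*log(2*y)/2 + C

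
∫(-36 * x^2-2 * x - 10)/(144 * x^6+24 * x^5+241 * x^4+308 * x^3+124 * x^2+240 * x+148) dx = acot(6*x^3 + x^2/2 + 5*x + 6)/2 + C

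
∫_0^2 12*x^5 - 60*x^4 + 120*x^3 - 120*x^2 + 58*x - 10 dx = 0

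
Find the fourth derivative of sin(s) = sin(s)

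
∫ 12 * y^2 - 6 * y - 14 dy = 4*y^3 - 3*y^2 - 14*y + C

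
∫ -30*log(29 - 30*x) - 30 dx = (29 - 30*x)*log(29 - 30*x) + C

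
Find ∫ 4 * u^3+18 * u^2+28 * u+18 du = u^4 + 6*u^3 + 14*u^2 + 18*u + C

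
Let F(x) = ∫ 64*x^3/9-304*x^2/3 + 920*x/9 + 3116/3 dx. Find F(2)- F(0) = 2040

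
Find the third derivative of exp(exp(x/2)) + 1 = exp(x/2 + exp(x/2))/8 + 3*exp(x + exp(x/2))/8 + exp(3*x/2 + exp(x/2))/8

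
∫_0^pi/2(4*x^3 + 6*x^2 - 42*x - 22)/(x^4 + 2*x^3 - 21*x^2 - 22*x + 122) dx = -log(122) + log(1 + (-pi^2/4 - pi/2 + 11)^2)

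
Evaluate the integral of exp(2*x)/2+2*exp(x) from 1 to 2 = -(E/2 + 2)^2 + (2 + exp(2)/2)^2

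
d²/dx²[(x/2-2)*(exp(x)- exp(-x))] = (x*exp(2*x) - x - 2*exp(2*x) + 6)*exp(-x)/2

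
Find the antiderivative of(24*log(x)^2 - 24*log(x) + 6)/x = (2*log(x) - 1)^3 + C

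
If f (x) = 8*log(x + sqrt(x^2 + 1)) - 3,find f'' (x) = (-16*x^3 - 16*x^2*sqrt(x^2 + 1) - 8*x)/(2*x^5 + 2*x^4*sqrt(x^2 + 1) + 4*x^3 + 3*x^2*sqrt(x^2 + 1) + 2*x + sqrt(x^2 + 1))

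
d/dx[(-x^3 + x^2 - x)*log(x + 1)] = (-3*x^3*log(x + 1) - x^3 - x^2*log(x + 1) + x^2 + x*log(x + 1) - x - log(x + 1))/(x + 1)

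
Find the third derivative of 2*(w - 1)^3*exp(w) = 2*w^3*exp(w) + 12*w^2*exp(w) + 6*w*exp(w) - 8*exp(w)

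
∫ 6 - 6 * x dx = -3*x^2 + 6*x + C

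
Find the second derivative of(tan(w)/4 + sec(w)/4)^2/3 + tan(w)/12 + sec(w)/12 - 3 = (23*sin(w) + 8*sin(2*w) - sin(3*w) + 10*cos(w) + 6*cos(2*w)*tan(w)^2 - 2*cos(2*w) - 2*cos(3*w) + 6*tan(w)^2 + 10)/(24*(cos(2*w) + 1)^2)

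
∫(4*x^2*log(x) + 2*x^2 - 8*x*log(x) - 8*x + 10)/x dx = 2*((x - 2)^2 + 1)*log(x) + C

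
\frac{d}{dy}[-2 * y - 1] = -2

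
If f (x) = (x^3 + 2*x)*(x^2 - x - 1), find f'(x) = 5*x^4 - 4*x^3 + 3*x^2 - 4*x - 2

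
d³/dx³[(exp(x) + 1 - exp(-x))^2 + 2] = (8*exp(4*x) + 2*exp(3*x) + 2*exp(x) - 8)*exp(-2*x)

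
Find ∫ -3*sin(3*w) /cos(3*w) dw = log(2*cos(3*w)) + C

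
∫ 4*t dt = 2*t^2 + C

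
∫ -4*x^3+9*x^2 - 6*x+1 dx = -x^4 + 3*x^3 - 3*x^2 + x + C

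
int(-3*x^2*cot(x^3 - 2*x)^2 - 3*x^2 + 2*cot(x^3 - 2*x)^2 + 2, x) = cot(x*(x^2 - 2)) + C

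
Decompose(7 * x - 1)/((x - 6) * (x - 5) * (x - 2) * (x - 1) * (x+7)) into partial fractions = -25/(5616*(x + 7)) - 3/(80*(x - 1)) + 13/(108*(x - 2)) - 17/(72*(x - 5)) + 41/(260*(x - 6))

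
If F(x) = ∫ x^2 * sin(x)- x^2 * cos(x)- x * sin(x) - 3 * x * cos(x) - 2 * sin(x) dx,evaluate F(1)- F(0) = -1 - sin(1) - cos(1)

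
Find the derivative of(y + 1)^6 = 6*y^5 + 30*y^4 + 60*y^3 + 60*y^2 + 30*y + 6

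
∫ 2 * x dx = x^2 + C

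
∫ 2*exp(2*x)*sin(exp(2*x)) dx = -cos(exp(2*x)) + C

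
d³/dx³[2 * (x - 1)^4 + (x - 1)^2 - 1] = 48*x - 48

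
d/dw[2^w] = 2^w*log(2)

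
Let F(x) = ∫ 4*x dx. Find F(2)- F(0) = 8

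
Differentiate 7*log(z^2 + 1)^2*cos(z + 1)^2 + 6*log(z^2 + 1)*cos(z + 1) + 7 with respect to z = (-7*z^2*log(z^2 + 1)^2*sin(2*z + 2) - 6*z^2*log(z^2 + 1)*sin(z + 1) + 28*z*log(z^2 + 1)*cos(z + 1)^2 + 12*z*cos(z + 1) - 7*log(z^2 + 1)^2*sin(2*z + 2) - 6*log(z^2 + 1)*sin(z + 1))/(z^2 + 1)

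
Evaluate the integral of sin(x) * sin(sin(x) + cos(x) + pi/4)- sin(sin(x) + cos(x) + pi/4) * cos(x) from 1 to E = -cos(cos(1) + pi/4 + sin(1)) + cos(cos(E) + sin(E) + pi/4)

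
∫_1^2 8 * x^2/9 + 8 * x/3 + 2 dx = 218/27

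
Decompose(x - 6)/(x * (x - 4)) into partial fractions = -1/(2*(x - 4)) + 3/(2*x)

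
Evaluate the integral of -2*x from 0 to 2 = -4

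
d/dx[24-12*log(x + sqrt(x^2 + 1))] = (-12*x - 12*sqrt(x^2 + 1))/(x^2 + x*sqrt(x^2 + 1) + 1)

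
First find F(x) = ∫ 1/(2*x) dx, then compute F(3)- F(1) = log(3)/2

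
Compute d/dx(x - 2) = 1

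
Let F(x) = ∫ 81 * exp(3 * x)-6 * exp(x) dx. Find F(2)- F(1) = -27*exp(3) - 6*exp(2) + 6*E + 27*exp(6)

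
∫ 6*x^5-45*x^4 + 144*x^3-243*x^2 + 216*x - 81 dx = x^6 - 9*x^5 + 36*x^4 - 81*x^3 + 108*x^2 - 81*x + C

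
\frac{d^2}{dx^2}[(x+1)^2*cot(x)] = 2*x^2/tan(x) + 2*x^2/tan(x)^3 - 4*x + 4*x/tan(x) - 4*x/tan(x)^2 + 4*x/tan(x)^3 - 4 + 4/tan(x) - 4/tan(x)^2 + 2/tan(x)^3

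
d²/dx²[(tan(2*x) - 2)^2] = 24*tan(2*x)^4 - 32*tan(2*x)^3 + 32*tan(2*x)^2 - 32*tan(2*x) + 8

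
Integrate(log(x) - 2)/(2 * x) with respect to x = (log(x) - 2)^2/4 + C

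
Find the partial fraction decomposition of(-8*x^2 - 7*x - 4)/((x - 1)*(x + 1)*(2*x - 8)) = -1/(4*(x + 1)) + 19/(12*(x - 1)) - 16/(3*(x - 4))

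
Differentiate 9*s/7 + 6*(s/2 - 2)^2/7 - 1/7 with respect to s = 3*s/7 - 3/7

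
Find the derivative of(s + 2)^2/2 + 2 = s + 2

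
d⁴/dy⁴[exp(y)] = exp(y)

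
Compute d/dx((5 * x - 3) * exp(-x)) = (8 - 5*x)*exp(-x)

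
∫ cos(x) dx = sin(x) + C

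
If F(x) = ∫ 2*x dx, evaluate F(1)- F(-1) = 0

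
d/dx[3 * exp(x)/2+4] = 3*exp(x)/2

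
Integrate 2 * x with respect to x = x^2 + C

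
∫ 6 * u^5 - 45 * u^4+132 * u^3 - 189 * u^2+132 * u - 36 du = u^6 - 9*u^5 + 33*u^4 - 63*u^3 + 66*u^2 - 36*u + C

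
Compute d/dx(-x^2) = -2*x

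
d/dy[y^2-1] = 2*y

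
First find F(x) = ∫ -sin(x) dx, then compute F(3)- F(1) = cos(3) - cos(1)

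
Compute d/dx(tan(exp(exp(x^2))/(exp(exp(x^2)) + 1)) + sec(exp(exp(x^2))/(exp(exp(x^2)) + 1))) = 2*x*(sin(exp(exp(x^2))/(exp(exp(x^2)) + 1)) + 1)*exp(x^2)*exp(exp(x^2))/((exp(2*exp(x^2)) + 2*exp(exp(x^2)) + 1)*cos(exp(exp(x^2))/(exp(exp(x^2)) + 1))^2)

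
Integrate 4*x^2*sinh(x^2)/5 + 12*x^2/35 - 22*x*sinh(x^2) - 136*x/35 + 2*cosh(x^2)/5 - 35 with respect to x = (2*x - 55)*(2*x^2 + 21*x + 7*cosh(x^2) - 35)/35 + C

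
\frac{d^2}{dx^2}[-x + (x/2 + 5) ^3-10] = 3*x/4 + 15/2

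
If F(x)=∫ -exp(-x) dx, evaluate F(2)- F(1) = -exp(-1) + exp(-2)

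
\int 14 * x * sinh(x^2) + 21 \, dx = 21*x + 7*cosh(x^2) + C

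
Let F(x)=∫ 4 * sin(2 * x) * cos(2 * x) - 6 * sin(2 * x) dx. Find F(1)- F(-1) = 0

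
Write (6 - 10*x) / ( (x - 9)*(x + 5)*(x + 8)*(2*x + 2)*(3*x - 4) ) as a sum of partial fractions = 297/(85652*(3*x - 4)) + 43/(9996*(x + 8)) - 1/(114*(x + 5)) + 1/(245*(x + 1)) - 3/(3910*(x - 9))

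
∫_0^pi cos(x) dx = 0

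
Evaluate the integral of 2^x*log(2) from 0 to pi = -1 + 2^pi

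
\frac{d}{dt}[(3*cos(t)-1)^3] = 9*(9*sin(t)^2 + 6*cos(t) - 10)*sin(t)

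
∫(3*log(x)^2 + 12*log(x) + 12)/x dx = (log(x) + 2)^3 + C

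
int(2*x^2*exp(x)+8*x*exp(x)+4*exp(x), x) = 2*x*(x + 2)*exp(x) + C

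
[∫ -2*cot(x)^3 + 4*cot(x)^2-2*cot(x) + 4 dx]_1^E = -(-2 + cot(1))^2 + (cot(E) - 2)^2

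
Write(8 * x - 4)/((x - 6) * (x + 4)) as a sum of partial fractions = 18/(5*(x + 4)) + 22/(5*(x - 6))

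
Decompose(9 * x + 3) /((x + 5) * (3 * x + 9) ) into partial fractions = 7/(x + 5) - 4/(x + 3)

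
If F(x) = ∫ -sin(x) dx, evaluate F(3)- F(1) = cos(3) - cos(1)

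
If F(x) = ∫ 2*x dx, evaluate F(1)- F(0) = 1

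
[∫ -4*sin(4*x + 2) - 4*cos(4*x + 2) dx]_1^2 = -cos(6) + cos(10) + sin(6) - sin(10)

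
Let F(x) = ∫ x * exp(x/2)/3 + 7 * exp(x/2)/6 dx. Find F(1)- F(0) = -1 + 5*exp(1/2)/3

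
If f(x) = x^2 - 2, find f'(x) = 2*x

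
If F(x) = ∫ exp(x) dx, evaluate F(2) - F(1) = -E + exp(2)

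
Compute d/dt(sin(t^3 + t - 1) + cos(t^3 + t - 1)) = sqrt(2)*(3*t^2 + 1)*cos(t^3 + t - 1 + pi/4)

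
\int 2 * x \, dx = x^2 + C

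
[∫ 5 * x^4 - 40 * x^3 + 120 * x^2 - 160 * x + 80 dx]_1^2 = 1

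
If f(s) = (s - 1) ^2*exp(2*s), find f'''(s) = 8*s^2*exp(2*s) + 8*s*exp(2*s) - 4*exp(2*s)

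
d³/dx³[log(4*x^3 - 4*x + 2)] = (48*x^6 + 48*x^4 - 168*x^3 + 48*x^2 + 24*x - 4)/(8*x^9 - 24*x^7 + 12*x^6 + 24*x^5 - 24*x^4 - 2*x^3 + 12*x^2 - 6*x + 1)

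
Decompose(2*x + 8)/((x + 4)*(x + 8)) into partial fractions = 2/(x + 8)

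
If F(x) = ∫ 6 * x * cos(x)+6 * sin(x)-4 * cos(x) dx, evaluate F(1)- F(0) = 2*sin(1)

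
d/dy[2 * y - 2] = 2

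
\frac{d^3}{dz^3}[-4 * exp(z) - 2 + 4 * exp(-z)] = (-4*exp(2*z) - 4)*exp(-z)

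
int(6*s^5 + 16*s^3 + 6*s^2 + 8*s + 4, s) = s^6 + 4*s^4 + 2*s^3 + 4*s^2 + 4*s + C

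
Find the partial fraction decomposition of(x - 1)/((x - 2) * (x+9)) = 10/(11*(x + 9)) + 1/(11*(x - 2))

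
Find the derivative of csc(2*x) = -2*cot(2*x)*csc(2*x)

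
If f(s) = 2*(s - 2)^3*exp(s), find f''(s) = 2*s^3*exp(s) - 12*s*exp(s) + 8*exp(s)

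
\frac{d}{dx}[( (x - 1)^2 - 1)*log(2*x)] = 2*x*log(x) + x + 2*x*log(2) - 2*log(x) - 2 - 2*log(2)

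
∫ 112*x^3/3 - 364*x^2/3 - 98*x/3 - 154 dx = 28*x^4/3 - 364*x^3/9 - 49*x^2/3 - 154*x + C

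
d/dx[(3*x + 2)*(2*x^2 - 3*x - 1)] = 18*x^2 - 10*x - 9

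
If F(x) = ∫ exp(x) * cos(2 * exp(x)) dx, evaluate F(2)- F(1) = -sin(2*E)/2 + sin(2*exp(2))/2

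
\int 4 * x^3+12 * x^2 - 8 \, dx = x^4 + 4*x^3 - 8*x + C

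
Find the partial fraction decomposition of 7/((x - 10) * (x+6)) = -7/(16*(x + 6)) + 7/(16*(x - 10))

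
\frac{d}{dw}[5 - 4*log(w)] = -4/w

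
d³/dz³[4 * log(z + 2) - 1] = 8/(z^3 + 6*z^2 + 12*z + 8)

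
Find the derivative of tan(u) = cos(u)^(-2)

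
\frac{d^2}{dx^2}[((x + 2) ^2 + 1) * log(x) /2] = (2*x^2*log(x) + 3*x^2 + 4*x - 5)/(2*x^2)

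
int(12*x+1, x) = 6*x^2 + x + C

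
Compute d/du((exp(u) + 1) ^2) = 2*exp(2*u) + 2*exp(u)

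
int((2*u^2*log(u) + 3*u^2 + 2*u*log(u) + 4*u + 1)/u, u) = (log(u) + 1)*(u^2 + 2*u + 1) + C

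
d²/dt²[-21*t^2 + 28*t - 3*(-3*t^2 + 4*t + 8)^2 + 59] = -324*t^2 + 432*t + 150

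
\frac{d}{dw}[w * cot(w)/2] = -w/(2*sin(w)^2) + 1/(2*tan(w))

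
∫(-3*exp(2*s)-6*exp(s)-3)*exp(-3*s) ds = (exp(s) + 1)^3*exp(-3*s) + C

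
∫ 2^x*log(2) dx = 2^x + C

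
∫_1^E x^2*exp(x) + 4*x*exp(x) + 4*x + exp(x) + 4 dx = -2*E - 4 + (-2 + (1 + E)^2)*(2 + exp(E))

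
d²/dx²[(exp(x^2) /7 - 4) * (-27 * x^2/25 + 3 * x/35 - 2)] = -108*x^4*exp(x^2)/175 + 12*x^3*exp(x^2)/245 - 94*x^2*exp(x^2)/35 + 18*x*exp(x^2)/245 - 22*exp(x^2)/25 + 216/25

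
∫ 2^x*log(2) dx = 2^x + C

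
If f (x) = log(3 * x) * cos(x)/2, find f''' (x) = (x^3*log(x)*sin(x) + x^3*log(3)*sin(x) - 3*x^2*cos(x) + 3*x*sin(x) + 2*cos(x))/(2*x^3)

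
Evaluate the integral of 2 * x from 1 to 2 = 3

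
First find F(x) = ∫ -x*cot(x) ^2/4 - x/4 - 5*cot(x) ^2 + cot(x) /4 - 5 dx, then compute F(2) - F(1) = -21*cot(1)/4 + 11*cot(2)/2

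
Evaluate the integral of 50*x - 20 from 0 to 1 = 5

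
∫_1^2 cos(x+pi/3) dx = -sin(1 + pi/3) + sin(pi/3 + 2)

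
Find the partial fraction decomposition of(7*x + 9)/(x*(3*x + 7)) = 22/(7*(3*x + 7)) + 9/(7*x)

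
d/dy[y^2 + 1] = 2*y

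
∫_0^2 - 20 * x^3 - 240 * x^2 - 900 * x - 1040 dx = -4600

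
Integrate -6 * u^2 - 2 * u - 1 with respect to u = -2*u^3 - u^2 - u + C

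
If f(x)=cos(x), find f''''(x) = cos(x)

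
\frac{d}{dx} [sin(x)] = cos(x)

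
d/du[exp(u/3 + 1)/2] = exp(u/3 + 1)/6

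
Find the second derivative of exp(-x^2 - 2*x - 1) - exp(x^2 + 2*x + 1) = (-4*x^2*exp(2*x^2 + 4*x + 2) + 4*x^2 - 8*x*exp(2*x^2 + 4*x + 2) + 8*x - 6*exp(2*x^2 + 4*x + 2) + 2)*exp(-x^2 - 2*x - 1)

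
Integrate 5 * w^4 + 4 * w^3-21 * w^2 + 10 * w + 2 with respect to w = w^5 + w^4 - 7*w^3 + 5*w^2 + 2*w + C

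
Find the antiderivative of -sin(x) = cos(x) + C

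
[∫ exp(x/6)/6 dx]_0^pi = -1 + exp(pi/6)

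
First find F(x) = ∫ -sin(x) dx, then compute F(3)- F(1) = cos(3) - cos(1)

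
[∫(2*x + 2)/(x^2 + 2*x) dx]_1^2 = -log(3) + log(8)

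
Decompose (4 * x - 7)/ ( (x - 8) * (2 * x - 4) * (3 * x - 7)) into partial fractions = -21/(34*(3*x - 7)) + 1/(12*(x - 2)) + 25/(204*(x - 8))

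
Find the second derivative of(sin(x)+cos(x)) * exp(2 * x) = (-sin(x) + 7*cos(x))*exp(2*x)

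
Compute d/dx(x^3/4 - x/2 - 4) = 3*x^2/4 - 1/2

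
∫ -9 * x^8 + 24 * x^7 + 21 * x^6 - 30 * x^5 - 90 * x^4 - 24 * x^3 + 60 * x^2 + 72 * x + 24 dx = -x^9 + 3*x^8 + 3*x^7 - 5*x^6 - 18*x^5 - 6*x^4 + 20*x^3 + 36*x^2 + 24*x + C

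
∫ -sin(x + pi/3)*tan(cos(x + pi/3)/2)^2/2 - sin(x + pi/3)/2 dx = tan(cos(x + pi/3)/2) + C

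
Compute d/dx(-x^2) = -2*x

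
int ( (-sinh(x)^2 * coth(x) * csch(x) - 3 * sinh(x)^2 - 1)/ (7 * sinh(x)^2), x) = -3*x/7 + 1/(7*tanh(x)) + 1/(7*sinh(x)) + C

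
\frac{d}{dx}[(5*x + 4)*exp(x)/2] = 5*x*exp(x)/2 + 9*exp(x)/2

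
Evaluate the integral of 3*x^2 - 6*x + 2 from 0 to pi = -pi + 1 + (-1 + pi)^3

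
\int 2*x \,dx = x^2 + C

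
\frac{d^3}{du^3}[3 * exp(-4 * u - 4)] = -192*exp(-4*u - 4)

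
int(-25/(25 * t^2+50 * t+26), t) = 5*acot(5*t + 5) + C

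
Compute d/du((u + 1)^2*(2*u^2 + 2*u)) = 8*u^3 + 18*u^2 + 12*u + 2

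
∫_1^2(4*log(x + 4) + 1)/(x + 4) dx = -2*log(5)^2 - log(5) + log(6) + 2*log(6)^2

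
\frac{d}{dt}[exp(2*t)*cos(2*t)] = 2*sqrt(2)*exp(2*t)*cos(2*t + pi/4)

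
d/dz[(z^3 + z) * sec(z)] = (z^3*sin(z)/cos(z) + 3*z^2 + z*sin(z)/cos(z) + 1)/cos(z)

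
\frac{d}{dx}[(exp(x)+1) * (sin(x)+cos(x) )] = 2*exp(x)*cos(x) - sin(x) + cos(x)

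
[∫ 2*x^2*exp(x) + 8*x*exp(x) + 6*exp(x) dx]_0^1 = -2 + 8*E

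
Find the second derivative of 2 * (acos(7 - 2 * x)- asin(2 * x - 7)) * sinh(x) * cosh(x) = 4*(acos(7 - 2*x) - asin(2*x - 7))*sinh(2*x)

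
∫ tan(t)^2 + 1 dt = tan(t) + C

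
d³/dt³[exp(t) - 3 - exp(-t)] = (exp(2*t) + 1)*exp(-t)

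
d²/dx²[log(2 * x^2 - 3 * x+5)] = (-8*x^2 + 12*x + 11)/(4*x^4 - 12*x^3 + 29*x^2 - 30*x + 25)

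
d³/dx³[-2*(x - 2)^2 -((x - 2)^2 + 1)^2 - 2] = 48 - 24*x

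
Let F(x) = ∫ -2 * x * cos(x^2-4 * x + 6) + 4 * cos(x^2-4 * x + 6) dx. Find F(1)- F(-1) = sin(11) - sin(3)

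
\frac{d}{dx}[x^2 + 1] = 2*x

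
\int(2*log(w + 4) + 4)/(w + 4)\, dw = (log(w + 4) + 2)^2 + C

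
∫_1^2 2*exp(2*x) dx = -exp(2) + exp(4)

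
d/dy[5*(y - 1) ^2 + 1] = 10*y - 10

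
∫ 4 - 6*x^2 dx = -2*x^3 + 4*x + C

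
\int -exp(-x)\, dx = exp(-x) + C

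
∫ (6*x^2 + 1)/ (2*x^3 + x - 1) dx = log(4*x^3 + 2*x - 2) + C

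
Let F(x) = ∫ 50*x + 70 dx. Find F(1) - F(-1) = 140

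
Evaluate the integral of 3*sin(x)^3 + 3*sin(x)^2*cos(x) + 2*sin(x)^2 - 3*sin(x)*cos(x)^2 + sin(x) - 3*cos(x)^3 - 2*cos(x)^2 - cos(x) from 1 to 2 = -(sin(4) + 1) - 2*sqrt(2)*sin(pi/4 + 2)^3 - cos(2) + cos(1) + sin(1) + 1 + 2*sqrt(2)*sin(pi/4 + 1)^3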